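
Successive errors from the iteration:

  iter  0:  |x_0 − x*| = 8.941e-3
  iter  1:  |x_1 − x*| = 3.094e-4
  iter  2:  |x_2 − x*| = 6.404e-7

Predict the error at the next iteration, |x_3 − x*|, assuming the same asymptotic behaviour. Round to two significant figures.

First estimate the order: p ≈ ln(|x_2 − x*|/|x_1 − x*|) / ln(|x_1 − x*|/|x_0 − x*|) = ln(6.404e-7/3.094e-4)/ln(3.094e-4/8.941e-3) = ln(0.00206981)/ln(0.0346046) ≈ 1.8373.
Then |x_3 − x*| ≈ |x_2 − x*|·(|x_2 − x*|/|x_1 − x*|)^p = 6.404e-7·(0.00206981)^1.8373 = 6.404e-7·1.17101e-05 ≈ 7.499e-12.

7.5e-12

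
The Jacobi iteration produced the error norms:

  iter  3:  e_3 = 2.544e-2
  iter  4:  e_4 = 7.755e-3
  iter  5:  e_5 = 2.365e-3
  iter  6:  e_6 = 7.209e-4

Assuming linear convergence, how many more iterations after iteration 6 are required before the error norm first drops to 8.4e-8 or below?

Rate ρ ≈ e_6/e_5 = 7.209e-4/2.365e-3 = 0.3048.
After j more steps, e_{6+j} ≈ 7.209e-4·ρ^j; need ρ^j ≤ 8.4e-8/7.209e-4 = 0.000116521.
j ≥ ln(0.000116521)/ln(0.3048) = -9.0574/-1.18810 = 7.623.
So 8 more iterations are needed.

8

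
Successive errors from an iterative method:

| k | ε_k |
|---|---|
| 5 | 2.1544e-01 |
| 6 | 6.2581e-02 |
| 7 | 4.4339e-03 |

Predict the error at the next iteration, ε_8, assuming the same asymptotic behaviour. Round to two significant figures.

1.5e-5

First estimate the order: p ≈ ln(ε_7/ε_6) / ln(ε_6/ε_5) = ln(4.4339e-03/6.2581e-02)/ln(6.2581e-02/2.1544e-01) = ln(0.0708506)/ln(0.29048) ≈ 2.1414.
Then ε_8 ≈ ε_7·(ε_7/ε_6)^p = 4.4339e-03·(0.0708506)^2.1414 = 4.4339e-03·0.00345244 ≈ 1.531e-05.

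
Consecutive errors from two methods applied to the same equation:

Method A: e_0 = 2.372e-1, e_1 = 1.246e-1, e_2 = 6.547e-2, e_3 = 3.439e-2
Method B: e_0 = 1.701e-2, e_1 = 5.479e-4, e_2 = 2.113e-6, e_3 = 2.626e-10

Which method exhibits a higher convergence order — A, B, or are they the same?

Method A: p ≈ ln(3.439e-2/6.547e-2)/ln(6.547e-2/1.246e-1) ≈ 1.00.
Method B: p ≈ ln(2.626e-10/2.113e-6)/ln(2.113e-6/5.479e-4) ≈ 1.62.
Method B has the higher order (≈1.6 vs ≈1.0).

B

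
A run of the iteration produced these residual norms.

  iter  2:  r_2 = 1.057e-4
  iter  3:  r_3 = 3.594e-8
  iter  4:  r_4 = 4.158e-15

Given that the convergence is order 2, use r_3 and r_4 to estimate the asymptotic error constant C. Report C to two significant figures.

C ≈ r_4 / r_3^2
  = 4.158e-15 / (3.594e-8)^2
  = 4.158e-15 / 1.29168e-15 ≈ 3.2191

3.2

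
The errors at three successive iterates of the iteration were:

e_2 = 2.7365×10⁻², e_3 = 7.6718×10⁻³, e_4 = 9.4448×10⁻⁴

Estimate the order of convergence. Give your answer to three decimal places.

1.647

p ≈ ln(e_4/e_3) / ln(e_3/e_2)
  = ln(9.4448×10⁻⁴/7.6718×10⁻³) / ln(7.6718×10⁻³/2.7365×10⁻²)
  = ln(0.123111) / ln(0.280351)
  = -2.094669 / -1.271713 ≈ 1.647124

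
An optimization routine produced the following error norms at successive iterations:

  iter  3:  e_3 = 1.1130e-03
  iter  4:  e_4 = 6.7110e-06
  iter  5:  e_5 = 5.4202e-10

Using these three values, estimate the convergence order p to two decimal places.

p ≈ ln(e_5/e_4) / ln(e_4/e_3)
  = ln(5.4202e-10/6.7110e-06) / ln(6.7110e-06/1.1130e-03)
  = ln(8.07659e-05) / ln(0.00602965)
  = -9.42396 / -5.11107 ≈ 1.84383

1.84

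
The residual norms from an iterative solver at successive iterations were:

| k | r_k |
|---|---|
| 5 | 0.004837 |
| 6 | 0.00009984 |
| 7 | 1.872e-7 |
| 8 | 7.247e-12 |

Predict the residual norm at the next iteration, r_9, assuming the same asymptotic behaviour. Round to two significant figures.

First estimate the order: p ≈ ln(r_8/r_7) / ln(r_7/r_6) = ln(7.247e-12/1.872e-7)/ln(1.872e-7/0.00009984) = ln(3.87126e-05)/ln(0.001875) ≈ 1.6180.
Then r_9 ≈ r_8·(r_8/r_7)^p = 7.247e-12·(3.87126e-05)^1.6180 = 7.247e-12·7.26349e-08 ≈ 5.264e-19.

5.3e-19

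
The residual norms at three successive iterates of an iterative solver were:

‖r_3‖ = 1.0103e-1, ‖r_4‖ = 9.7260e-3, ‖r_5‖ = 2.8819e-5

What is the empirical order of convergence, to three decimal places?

p ≈ ln(‖r_5‖/‖r_4‖) / ln(‖r_4‖/‖r_3‖)
  = ln(2.8819e-5/9.7260e-3) / ln(9.7260e-3/1.0103e-1)
  = ln(0.00296309) / ln(0.0962684)
  = -5.821523 / -2.340615 ≈ 2.487177

2.487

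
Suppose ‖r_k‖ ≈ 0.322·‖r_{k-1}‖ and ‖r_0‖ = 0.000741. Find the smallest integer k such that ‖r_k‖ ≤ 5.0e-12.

After k steps, ‖r_k‖ ≈ 0.000741·0.322^k.
Need 0.322^k ≤ 5.0e-12/0.000741 = 6.74764e-09.
k ≥ ln(6.74764e-09)/ln(0.322) = -18.8141/-1.13320 = 16.603.
Smallest integer k = 17.

17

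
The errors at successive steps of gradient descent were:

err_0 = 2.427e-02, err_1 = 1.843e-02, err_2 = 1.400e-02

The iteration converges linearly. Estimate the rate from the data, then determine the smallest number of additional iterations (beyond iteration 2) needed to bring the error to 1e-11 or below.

Rate ρ ≈ err_2/err_1 = 1.400e-02/1.843e-02 = 0.7596.
After j more steps, err_{2+j} ≈ 1.400e-02·ρ^j; need ρ^j ≤ 1e-11/1.400e-02 = 7.14286e-10.
j ≥ ln(7.14286e-10)/ln(0.7596) = -21.0597/-0.27496 = 76.592.
So 77 more iterations are needed.

77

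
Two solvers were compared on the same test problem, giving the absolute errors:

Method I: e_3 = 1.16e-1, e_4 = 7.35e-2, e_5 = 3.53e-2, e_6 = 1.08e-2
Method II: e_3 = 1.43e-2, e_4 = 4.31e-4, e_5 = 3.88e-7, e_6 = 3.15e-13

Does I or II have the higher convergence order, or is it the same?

II

Method I: p ≈ ln(1.08e-2/3.53e-2)/ln(3.53e-2/7.35e-2) ≈ 1.61.
Method II: p ≈ ln(3.15e-13/3.88e-7)/ln(3.88e-7/4.31e-4) ≈ 2.00.
Method II has the higher order (≈2.0 vs ≈1.6).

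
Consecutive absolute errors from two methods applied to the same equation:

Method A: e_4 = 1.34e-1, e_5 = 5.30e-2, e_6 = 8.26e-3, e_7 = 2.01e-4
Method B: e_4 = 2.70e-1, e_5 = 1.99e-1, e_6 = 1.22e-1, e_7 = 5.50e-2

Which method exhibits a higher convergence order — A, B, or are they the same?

A

Method A: p ≈ ln(2.01e-4/8.26e-3)/ln(8.26e-3/5.30e-2) ≈ 2.00.
Method B: p ≈ ln(5.50e-2/1.22e-1)/ln(1.22e-1/1.99e-1) ≈ 1.63.
Method A has the higher order (≈2.0 vs ≈1.6).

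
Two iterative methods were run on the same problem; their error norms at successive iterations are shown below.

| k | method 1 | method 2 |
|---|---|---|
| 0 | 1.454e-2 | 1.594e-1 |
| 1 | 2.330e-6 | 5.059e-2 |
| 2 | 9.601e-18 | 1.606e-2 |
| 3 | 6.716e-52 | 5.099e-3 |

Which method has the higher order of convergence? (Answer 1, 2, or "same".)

Method 1: p ≈ ln(6.716e-52/9.601e-18)/ln(9.601e-18/2.330e-6) ≈ 3.00.
Method 2: p ≈ ln(5.099e-3/1.606e-2)/ln(1.606e-2/5.059e-2) ≈ 1.00.
Method 1 has the higher order (≈3.0 vs ≈1.0).

1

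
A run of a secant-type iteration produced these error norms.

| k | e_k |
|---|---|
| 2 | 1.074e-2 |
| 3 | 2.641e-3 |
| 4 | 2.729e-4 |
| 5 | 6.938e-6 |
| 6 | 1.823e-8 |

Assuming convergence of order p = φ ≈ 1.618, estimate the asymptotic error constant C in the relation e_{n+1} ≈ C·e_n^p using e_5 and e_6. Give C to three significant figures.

4.05

C ≈ e_6 / e_5^1.618
  = 1.823e-8 / (6.938e-6)^1.618
  = 1.823e-8 / 4.49901e-09 ≈ 4.052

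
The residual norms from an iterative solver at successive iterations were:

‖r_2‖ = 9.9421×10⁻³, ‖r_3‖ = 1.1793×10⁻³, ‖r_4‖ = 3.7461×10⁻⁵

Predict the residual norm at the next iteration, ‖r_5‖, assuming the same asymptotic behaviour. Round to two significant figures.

1.4e-7

First estimate the order: p ≈ ln(‖r_4‖/‖r_3‖) / ln(‖r_3‖/‖r_2‖) = ln(3.7461×10⁻⁵/1.1793×10⁻³)/ln(1.1793×10⁻³/9.9421×10⁻³) = ln(0.0317655)/ln(0.118617) ≈ 1.6180.
Then ‖r_5‖ ≈ ‖r_4‖·(‖r_4‖/‖r_3‖)^p = 3.7461×10⁻⁵·(0.0317655)^1.6180 = 3.7461×10⁻⁵·0.00376846 ≈ 1.412e-07.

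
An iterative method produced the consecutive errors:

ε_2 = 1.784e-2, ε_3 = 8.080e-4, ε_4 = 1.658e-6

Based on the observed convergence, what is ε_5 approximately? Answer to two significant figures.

7.0e-12

First estimate the order: p ≈ ln(ε_4/ε_3) / ln(ε_3/ε_2) = ln(1.658e-6/8.080e-4)/ln(8.080e-4/1.784e-2) = ln(0.00205198)/ln(0.0452915) ≈ 1.9999.
Then ε_5 ≈ ε_4·(ε_4/ε_3)^p = 1.658e-6·(0.00205198)^1.9999 = 1.658e-6·4.21323e-06 ≈ 6.986e-12.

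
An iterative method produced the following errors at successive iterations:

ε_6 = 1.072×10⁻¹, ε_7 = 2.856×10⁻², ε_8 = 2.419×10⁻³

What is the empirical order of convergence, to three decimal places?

p ≈ ln(ε_8/ε_7) / ln(ε_7/ε_6)
  = ln(2.419×10⁻³/2.856×10⁻²) / ln(2.856×10⁻²/1.072×10⁻¹)
  = ln(0.0846989) / ln(0.266418)
  = -2.468653 / -1.322689 ≈ 1.866390

1.866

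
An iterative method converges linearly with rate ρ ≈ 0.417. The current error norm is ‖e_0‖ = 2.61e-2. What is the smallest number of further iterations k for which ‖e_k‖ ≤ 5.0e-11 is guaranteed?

23

After k steps, ‖e_k‖ ≈ 2.61e-2·0.417^k.
Need 0.417^k ≤ 5.0e-11/2.61e-2 = 1.91571e-09.
k ≥ ln(1.91571e-09)/ln(0.417) = -20.0732/-0.87467 = 22.949.
Smallest integer k = 23.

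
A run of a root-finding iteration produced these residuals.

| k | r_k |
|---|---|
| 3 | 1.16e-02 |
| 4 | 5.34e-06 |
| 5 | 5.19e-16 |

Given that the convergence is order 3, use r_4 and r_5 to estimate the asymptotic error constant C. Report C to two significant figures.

3.4

C ≈ r_5 / r_4^3
  = 5.19e-16 / (5.34e-06)^3
  = 5.19e-16 / 1.52273e-16 ≈ 3.4083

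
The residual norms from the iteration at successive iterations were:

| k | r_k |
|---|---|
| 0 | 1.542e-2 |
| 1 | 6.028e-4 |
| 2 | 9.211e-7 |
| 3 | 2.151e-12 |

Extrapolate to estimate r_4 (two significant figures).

First estimate the order: p ≈ ln(r_3/r_2) / ln(r_2/r_1) = ln(2.151e-12/9.211e-7)/ln(9.211e-7/6.028e-4) = ln(2.33525e-06)/ln(0.00152804) ≈ 2.0000.
Then r_4 ≈ r_3·(r_3/r_2)^p = 2.151e-12·(2.33525e-06)^2.0000 = 2.151e-12·5.45339e-12 ≈ 1.173e-23.

1.2e-23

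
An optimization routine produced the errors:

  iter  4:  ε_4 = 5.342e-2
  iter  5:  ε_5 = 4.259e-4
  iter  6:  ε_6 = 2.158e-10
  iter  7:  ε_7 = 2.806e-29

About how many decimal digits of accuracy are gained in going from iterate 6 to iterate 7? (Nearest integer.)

19

Digits gained ≈ log₁₀(ε_6/ε_7) = log₁₀(2.158e-10/2.806e-29) = log₁₀(7.69066e+18) ≈ 18.886.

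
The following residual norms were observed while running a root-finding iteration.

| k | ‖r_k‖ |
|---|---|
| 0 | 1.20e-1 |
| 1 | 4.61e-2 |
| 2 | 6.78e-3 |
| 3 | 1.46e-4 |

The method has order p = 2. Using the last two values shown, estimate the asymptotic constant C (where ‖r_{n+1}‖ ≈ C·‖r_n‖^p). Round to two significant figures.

3.2

C ≈ ‖r_3‖ / ‖r_2‖^2
  = 1.46e-4 / (6.78e-3)^2
  = 1.46e-4 / 4.59684e-05 ≈ 3.1761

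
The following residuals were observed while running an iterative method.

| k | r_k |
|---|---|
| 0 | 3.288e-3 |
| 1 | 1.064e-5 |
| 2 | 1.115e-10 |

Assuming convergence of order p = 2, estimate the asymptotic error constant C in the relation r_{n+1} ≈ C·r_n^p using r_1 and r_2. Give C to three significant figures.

C ≈ r_2 / r_1^2
  = 1.115e-10 / (1.064e-5)^2
  = 1.115e-10 / 1.1321e-10 ≈ 0.9849

0.985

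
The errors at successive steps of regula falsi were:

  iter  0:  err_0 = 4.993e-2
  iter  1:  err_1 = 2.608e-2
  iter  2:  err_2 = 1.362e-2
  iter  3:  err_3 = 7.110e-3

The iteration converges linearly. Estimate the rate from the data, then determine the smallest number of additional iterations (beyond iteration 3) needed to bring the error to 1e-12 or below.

Rate ρ ≈ err_3/err_2 = 7.110e-3/1.362e-2 = 0.5220.
After j more steps, err_{3+j} ≈ 7.110e-3·ρ^j; need ρ^j ≤ 1e-12/7.110e-3 = 1.40647e-10.
j ≥ ln(1.40647e-10)/ln(0.5220) = -22.6848/-0.65009 = 34.895.
So 35 more iterations are needed.

35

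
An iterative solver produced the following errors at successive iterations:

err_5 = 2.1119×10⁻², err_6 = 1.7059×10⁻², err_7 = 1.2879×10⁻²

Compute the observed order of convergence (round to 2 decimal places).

1.32

p ≈ ln(err_7/err_6) / ln(err_6/err_5)
  = ln(1.2879×10⁻²/1.7059×10⁻²) / ln(1.7059×10⁻²/2.1119×10⁻²)
  = ln(0.754968) / ln(0.807756)
  = -0.28108 / -0.21350 ≈ 1.31653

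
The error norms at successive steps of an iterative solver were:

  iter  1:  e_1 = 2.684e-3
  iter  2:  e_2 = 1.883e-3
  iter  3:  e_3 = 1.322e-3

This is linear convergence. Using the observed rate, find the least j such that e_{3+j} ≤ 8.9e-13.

60

Rate ρ ≈ e_3/e_2 = 1.322e-3/1.883e-3 = 0.7021.
After j more steps, e_{3+j} ≈ 1.322e-3·ρ^j; need ρ^j ≤ 8.9e-13/1.322e-3 = 6.73222e-10.
j ≥ ln(6.73222e-10)/ln(0.7021) = -21.1189/-0.35368 = 59.712.
So 60 more iterations are needed.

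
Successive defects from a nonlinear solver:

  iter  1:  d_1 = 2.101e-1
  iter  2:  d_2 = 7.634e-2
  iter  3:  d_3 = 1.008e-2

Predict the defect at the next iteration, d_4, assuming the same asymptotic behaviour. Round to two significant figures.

First estimate the order: p ≈ ln(d_3/d_2) / ln(d_2/d_1) = ln(1.008e-2/7.634e-2)/ln(7.634e-2/2.101e-1) = ln(0.132041)/ln(0.363351) ≈ 1.9999.
Then d_4 ≈ d_3·(d_3/d_2)^p = 1.008e-2·(0.132041)^1.9999 = 1.008e-2·0.0174384 ≈ 0.0001758.

1.8e-4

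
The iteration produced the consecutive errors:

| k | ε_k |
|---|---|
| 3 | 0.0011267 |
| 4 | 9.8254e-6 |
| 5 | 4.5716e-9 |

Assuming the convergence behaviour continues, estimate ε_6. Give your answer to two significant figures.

1.9e-14

First estimate the order: p ≈ ln(ε_5/ε_4) / ln(ε_4/ε_3) = ln(4.5716e-9/9.8254e-6)/ln(9.8254e-6/0.0011267) = ln(0.000465284)/ln(0.00872051) ≈ 1.6180.
Then ε_6 ≈ ε_5·(ε_5/ε_4)^p = 4.5716e-9·(0.000465284)^1.6180 = 4.5716e-9·4.05852e-06 ≈ 1.855e-14.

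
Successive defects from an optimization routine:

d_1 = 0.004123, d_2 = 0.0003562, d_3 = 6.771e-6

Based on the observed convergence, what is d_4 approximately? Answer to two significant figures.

1.1e-8

First estimate the order: p ≈ ln(d_3/d_2) / ln(d_2/d_1) = ln(6.771e-6/0.0003562)/ln(0.0003562/0.004123) = ln(0.019009)/ln(0.0863934) ≈ 1.6183.
Then d_4 ≈ d_3·(d_3/d_2)^p = 6.771e-6·(0.019009)^1.6183 = 6.771e-6·0.00163998 ≈ 1.11e-08.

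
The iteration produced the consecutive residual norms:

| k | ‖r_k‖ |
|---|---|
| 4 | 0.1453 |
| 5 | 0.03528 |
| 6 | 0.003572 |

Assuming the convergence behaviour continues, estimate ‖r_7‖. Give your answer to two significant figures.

8.8e-5

First estimate the order: p ≈ ln(‖r_6‖/‖r_5‖) / ln(‖r_5‖/‖r_4‖) = ln(0.003572/0.03528)/ln(0.03528/0.1453) = ln(0.101247)/ln(0.242808) ≈ 1.6180.
Then ‖r_7‖ ≈ ‖r_6‖·(‖r_6‖/‖r_5‖)^p = 0.003572·(0.101247)^1.6180 = 0.003572·0.0245872 ≈ 8.783e-05.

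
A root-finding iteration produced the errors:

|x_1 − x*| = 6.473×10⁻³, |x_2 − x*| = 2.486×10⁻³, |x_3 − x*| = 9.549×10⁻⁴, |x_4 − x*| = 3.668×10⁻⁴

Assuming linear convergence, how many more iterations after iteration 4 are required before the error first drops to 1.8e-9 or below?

Rate ρ ≈ |x_4 − x*|/|x_3 − x*| = 3.668×10⁻⁴/9.549×10⁻⁴ = 0.3841.
After j more steps, |x_{4+j} − x*| ≈ 3.668×10⁻⁴·ρ^j; need ρ^j ≤ 1.8e-9/3.668×10⁻⁴ = 4.90731e-06.
j ≥ ln(4.90731e-06)/ln(0.3841) = -12.2248/-0.95685 = 12.776.
So 13 more iterations are needed.

13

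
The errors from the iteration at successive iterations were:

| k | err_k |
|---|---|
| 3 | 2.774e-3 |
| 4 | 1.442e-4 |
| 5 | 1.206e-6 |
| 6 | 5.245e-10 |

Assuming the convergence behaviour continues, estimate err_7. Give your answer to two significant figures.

1.9e-15

First estimate the order: p ≈ ln(err_6/err_5) / ln(err_5/err_4) = ln(5.245e-10/1.206e-6)/ln(1.206e-6/1.442e-4) = ln(0.000434909)/ln(0.00836338) ≈ 1.6180.
Then err_7 ≈ err_6·(err_6/err_5)^p = 5.245e-10·(0.000434909)^1.6180 = 5.245e-10·3.63855e-06 ≈ 1.908e-15.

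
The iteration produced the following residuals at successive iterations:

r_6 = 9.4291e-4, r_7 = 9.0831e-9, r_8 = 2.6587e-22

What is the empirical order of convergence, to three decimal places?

2.698

p ≈ ln(r_8/r_7) / ln(r_7/r_6)
  = ln(2.6587e-22/9.0831e-9) / ln(9.0831e-9/9.4291e-4)
  = ln(2.92708e-14) / ln(9.63305e-06)
  = -31.162186 / -11.550311 ≈ 2.697952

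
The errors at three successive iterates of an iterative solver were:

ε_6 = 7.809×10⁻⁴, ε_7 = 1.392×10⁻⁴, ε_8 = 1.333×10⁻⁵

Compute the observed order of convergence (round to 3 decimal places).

p ≈ ln(ε_8/ε_7) / ln(ε_7/ε_6)
  = ln(1.333×10⁻⁵/1.392×10⁻⁴) / ln(1.392×10⁻⁴/7.809×10⁻⁴)
  = ln(0.0957615) / ln(0.178256)
  = -2.345895 / -1.724535 ≈ 1.360306

1.360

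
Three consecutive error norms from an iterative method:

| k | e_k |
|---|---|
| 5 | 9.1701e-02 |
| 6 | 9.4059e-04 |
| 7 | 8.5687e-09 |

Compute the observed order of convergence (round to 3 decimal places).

p ≈ ln(e_7/e_6) / ln(e_6/e_5)
  = ln(8.5687e-09/9.4059e-04) / ln(9.4059e-04/9.1701e-02)
  = ln(9.10992e-06) / ln(0.0102571)
  = -11.606147 / -4.579785 ≈ 2.534212

2.534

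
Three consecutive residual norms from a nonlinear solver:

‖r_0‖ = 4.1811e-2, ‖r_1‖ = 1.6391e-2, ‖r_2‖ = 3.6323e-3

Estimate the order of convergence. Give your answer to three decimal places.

1.609

p ≈ ln(‖r_2‖/‖r_1‖) / ln(‖r_1‖/‖r_0‖)
  = ln(3.6323e-3/1.6391e-2) / ln(1.6391e-2/4.1811e-2)
  = ln(0.221603) / ln(0.392026)
  = -1.506868 / -0.936427 ≈ 1.609168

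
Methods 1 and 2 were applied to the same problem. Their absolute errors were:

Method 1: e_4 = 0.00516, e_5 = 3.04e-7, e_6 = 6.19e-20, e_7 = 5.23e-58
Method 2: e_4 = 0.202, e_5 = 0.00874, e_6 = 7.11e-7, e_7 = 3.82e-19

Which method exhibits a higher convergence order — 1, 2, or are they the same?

Method 1: p ≈ ln(5.23e-58/6.19e-20)/ln(6.19e-20/3.04e-7) ≈ 3.00.
Method 2: p ≈ ln(3.82e-19/7.11e-7)/ln(7.11e-7/0.00874) ≈ 3.00.
Both orders ≈ 3.0 — effectively the same.

same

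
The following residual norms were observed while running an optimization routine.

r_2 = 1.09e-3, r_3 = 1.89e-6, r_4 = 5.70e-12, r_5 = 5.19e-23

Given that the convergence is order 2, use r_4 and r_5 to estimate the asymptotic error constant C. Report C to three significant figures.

C ≈ r_5 / r_4^2
  = 5.19e-23 / (5.70e-12)^2
  = 5.19e-23 / 3.249e-23 ≈ 1.5974

1.60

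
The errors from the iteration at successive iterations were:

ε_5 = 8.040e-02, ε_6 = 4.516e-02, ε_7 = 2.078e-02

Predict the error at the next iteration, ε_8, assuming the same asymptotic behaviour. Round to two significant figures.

7.3e-3

First estimate the order: p ≈ ln(ε_7/ε_6) / ln(ε_6/ε_5) = ln(2.078e-02/4.516e-02)/ln(4.516e-02/8.040e-02) = ln(0.460142)/ln(0.561692) ≈ 1.3457.
Then ε_8 ≈ ε_7·(ε_7/ε_6)^p = 2.078e-02·(0.460142)^1.3457 = 2.078e-02·0.351847 ≈ 0.007311.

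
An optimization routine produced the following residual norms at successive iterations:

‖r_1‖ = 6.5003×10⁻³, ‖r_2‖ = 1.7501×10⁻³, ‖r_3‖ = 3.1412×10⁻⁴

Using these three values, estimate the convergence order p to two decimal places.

1.31

p ≈ ln(‖r_3‖/‖r_2‖) / ln(‖r_2‖/‖r_1‖)
  = ln(3.1412×10⁻⁴/1.7501×10⁻³) / ln(1.7501×10⁻³/6.5003×10⁻³)
  = ln(0.179487) / ln(0.269234)
  = -1.71765 / -1.31217 ≈ 1.30901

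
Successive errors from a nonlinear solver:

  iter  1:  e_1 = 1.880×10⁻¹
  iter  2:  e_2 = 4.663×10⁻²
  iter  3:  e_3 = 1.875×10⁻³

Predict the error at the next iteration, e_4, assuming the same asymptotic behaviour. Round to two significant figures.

1.1e-6

First estimate the order: p ≈ ln(e_3/e_2) / ln(e_2/e_1) = ln(1.875×10⁻³/4.663×10⁻²)/ln(4.663×10⁻²/1.880×10⁻¹) = ln(0.0402102)/ln(0.248032) ≈ 2.3050.
Then e_4 ≈ e_3·(e_3/e_2)^p = 1.875×10⁻³·(0.0402102)^2.3050 = 1.875×10⁻³·0.000606729 ≈ 1.138e-06.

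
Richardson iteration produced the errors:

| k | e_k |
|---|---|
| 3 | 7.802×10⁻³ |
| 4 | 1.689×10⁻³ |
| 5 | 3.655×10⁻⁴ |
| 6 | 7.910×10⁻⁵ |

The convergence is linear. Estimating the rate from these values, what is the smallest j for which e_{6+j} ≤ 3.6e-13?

Rate ρ ≈ e_6/e_5 = 7.910×10⁻⁵/3.655×10⁻⁴ = 0.2164.
After j more steps, e_{6+j} ≈ 7.910×10⁻⁵·ρ^j; need ρ^j ≤ 3.6e-13/7.910×10⁻⁵ = 4.5512e-09.
j ≥ ln(4.5512e-09)/ln(0.2164) = -19.2079/-1.53063 = 12.549.
So 13 more iterations are needed.

13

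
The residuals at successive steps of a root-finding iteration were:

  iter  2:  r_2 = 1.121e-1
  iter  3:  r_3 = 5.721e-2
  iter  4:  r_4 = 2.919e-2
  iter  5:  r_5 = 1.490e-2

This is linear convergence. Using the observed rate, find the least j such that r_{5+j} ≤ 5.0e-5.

Rate ρ ≈ r_5/r_4 = 1.490e-2/2.919e-2 = 0.5104.
After j more steps, r_{5+j} ≈ 1.490e-2·ρ^j; need ρ^j ≤ 5.0e-5/1.490e-2 = 0.0033557.
j ≥ ln(0.0033557)/ln(0.5104) = -5.6971/-0.67256 = 8.471.
So 9 more iterations are needed.

9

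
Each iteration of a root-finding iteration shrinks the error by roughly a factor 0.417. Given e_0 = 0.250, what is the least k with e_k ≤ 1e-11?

28

After k steps, e_k ≈ 0.250·0.417^k.
Need 0.417^k ≤ 1e-11/0.250 = 4e-11.
k ≥ ln(4e-11)/ln(0.417) = -23.9421/-0.87467 = 27.373.
Smallest integer k = 28.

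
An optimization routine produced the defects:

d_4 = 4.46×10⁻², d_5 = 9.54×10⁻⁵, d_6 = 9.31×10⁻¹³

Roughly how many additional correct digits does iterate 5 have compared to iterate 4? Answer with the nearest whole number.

3

Digits gained ≈ log₁₀(d_4/d_5) = log₁₀(4.46×10⁻²/9.54×10⁻⁵) = log₁₀(467.505) ≈ 2.670.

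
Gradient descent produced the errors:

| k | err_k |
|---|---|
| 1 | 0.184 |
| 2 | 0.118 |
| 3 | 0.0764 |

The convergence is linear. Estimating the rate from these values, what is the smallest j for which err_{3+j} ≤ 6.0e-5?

Rate ρ ≈ err_3/err_2 = 0.0764/0.118 = 0.6475.
After j more steps, err_{3+j} ≈ 0.0764·ρ^j; need ρ^j ≤ 6.0e-5/0.0764 = 0.00078534.
j ≥ ln(0.00078534)/ln(0.6475) = -7.1494/-0.43464 = 16.449.
So 17 more iterations are needed.

17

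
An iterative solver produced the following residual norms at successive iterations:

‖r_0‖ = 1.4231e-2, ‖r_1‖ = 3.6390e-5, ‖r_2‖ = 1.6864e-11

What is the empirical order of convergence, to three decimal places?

p ≈ ln(‖r_2‖/‖r_1‖) / ln(‖r_1‖/‖r_0‖)
  = ln(1.6864e-11/3.6390e-5) / ln(3.6390e-5/1.4231e-2)
  = ln(4.63424e-07) / ln(0.00255709)
  = -14.584623 / -5.968885 ≈ 2.443442

2.443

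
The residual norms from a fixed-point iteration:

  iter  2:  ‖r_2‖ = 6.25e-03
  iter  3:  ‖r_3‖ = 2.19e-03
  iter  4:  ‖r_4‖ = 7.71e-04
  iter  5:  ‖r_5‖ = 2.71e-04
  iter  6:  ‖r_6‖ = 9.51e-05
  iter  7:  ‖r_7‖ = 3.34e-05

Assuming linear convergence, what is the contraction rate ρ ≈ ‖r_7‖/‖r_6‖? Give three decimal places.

0.351

ρ ≈ ‖r_7‖/‖r_6‖ = 3.34e-05/9.51e-05 = 0.35121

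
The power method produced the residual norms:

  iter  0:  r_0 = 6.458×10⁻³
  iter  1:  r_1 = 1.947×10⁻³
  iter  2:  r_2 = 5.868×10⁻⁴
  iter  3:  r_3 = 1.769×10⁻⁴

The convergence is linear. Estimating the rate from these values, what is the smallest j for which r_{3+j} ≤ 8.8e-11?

13

Rate ρ ≈ r_3/r_2 = 1.769×10⁻⁴/5.868×10⁻⁴ = 0.3015.
After j more steps, r_{3+j} ≈ 1.769×10⁻⁴·ρ^j; need ρ^j ≤ 8.8e-11/1.769×10⁻⁴ = 4.97456e-07.
j ≥ ln(4.97456e-07)/ln(0.3015) = -14.5138/-1.19899 = 12.105.
So 13 more iterations are needed.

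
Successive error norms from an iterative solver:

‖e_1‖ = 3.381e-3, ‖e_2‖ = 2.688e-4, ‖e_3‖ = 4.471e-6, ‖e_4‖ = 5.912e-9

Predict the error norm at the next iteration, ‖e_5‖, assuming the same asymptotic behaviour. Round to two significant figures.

First estimate the order: p ≈ ln(‖e_4‖/‖e_3‖) / ln(‖e_3‖/‖e_2‖) = ln(5.912e-9/4.471e-6)/ln(4.471e-6/2.688e-4) = ln(0.0013223)/ln(0.0166332) ≈ 1.6181.
Then ‖e_5‖ ≈ ‖e_4‖·(‖e_4‖/‖e_3‖)^p = 5.912e-9·(0.0013223)^1.6181 = 5.912e-9·2.19798e-05 ≈ 1.299e-13.

1.3e-13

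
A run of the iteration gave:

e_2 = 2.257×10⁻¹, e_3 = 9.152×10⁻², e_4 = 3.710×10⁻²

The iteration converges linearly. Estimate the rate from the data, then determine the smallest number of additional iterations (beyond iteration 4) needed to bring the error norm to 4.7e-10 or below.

21

Rate ρ ≈ e_4/e_3 = 3.710×10⁻²/9.152×10⁻² = 0.4054.
After j more steps, e_{4+j} ≈ 3.710×10⁻²·ρ^j; need ρ^j ≤ 4.7e-10/3.710×10⁻² = 1.26685e-08.
j ≥ ln(1.26685e-08)/ln(0.4054) = -18.1841/-0.90288 = 20.140.
So 21 more iterations are needed.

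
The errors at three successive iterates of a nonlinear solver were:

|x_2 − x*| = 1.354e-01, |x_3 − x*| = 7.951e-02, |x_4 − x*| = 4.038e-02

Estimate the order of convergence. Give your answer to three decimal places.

p ≈ ln(|x_4 − x*|/|x_3 − x*|) / ln(|x_3 − x*|/|x_2 − x*|)
  = ln(4.038e-02/7.951e-02) / ln(7.951e-02/1.354e-01)
  = ln(0.507861) / ln(0.587223)
  = -0.677547 / -0.532351 ≈ 1.272745

1.273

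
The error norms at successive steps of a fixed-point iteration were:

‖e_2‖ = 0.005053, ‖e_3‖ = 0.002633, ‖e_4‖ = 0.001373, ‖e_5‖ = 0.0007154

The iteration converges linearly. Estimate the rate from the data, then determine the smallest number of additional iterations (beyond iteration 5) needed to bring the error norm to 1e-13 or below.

35

Rate ρ ≈ ‖e_5‖/‖e_4‖ = 0.0007154/0.001373 = 0.5210.
After j more steps, ‖e_{5+j}‖ ≈ 0.0007154·ρ^j; need ρ^j ≤ 1e-13/0.0007154 = 1.39782e-10.
j ≥ ln(1.39782e-10)/ln(0.5210) = -22.6909/-0.65201 = 34.801.
So 35 more iterations are needed.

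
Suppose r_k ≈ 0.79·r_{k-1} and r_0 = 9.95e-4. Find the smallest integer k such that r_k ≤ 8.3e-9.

After k steps, r_k ≈ 9.95e-4·0.79^k.
Need 0.79^k ≤ 8.3e-9/9.95e-4 = 8.34171e-06.
k ≥ ln(8.34171e-06)/ln(0.79) = -11.6942/-0.23572 = 49.611.
Smallest integer k = 50.

50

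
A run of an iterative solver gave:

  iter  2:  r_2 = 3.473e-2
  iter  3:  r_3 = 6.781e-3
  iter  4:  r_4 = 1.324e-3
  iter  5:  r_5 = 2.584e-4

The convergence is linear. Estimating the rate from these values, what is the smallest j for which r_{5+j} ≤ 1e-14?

Rate ρ ≈ r_5/r_4 = 2.584e-4/1.324e-3 = 0.1952.
After j more steps, r_{5+j} ≈ 2.584e-4·ρ^j; need ρ^j ≤ 1e-14/2.584e-4 = 3.86997e-11.
j ≥ ln(3.86997e-11)/ln(0.1952) = -23.9752/-1.63373 = 14.675.
So 15 more iterations are needed.

15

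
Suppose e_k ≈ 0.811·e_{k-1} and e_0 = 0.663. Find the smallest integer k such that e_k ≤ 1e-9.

After k steps, e_k ≈ 0.663·0.811^k.
Need 0.811^k ≤ 1e-9/0.663 = 1.5083e-09.
k ≥ ln(1.5083e-09)/ln(0.811) = -20.3123/-0.20949 = 96.961.
Smallest integer k = 97.

97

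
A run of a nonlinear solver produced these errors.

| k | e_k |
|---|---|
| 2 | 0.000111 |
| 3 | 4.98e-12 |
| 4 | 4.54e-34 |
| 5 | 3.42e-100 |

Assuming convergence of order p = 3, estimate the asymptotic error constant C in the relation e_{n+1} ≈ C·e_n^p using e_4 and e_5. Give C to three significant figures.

C ≈ e_5 / e_4^3
  = 3.42e-100 / (4.54e-34)^3
  = 3.42e-100 / 9.35767e-101 ≈ 3.6548

3.65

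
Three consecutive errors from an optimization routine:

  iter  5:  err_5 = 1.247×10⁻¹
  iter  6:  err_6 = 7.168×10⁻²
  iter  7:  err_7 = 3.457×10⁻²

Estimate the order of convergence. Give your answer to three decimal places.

p ≈ ln(err_7/err_6) / ln(err_6/err_5)
  = ln(3.457×10⁻²/7.168×10⁻²) / ln(7.168×10⁻²/1.247×10⁻¹)
  = ln(0.482282) / ln(0.57482)
  = -0.729226 / -0.553698 ≈ 1.317010

1.317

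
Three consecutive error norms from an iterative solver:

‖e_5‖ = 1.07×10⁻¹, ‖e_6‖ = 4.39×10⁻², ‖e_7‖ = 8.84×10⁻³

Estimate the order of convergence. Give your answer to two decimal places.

1.80

p ≈ ln(‖e_7‖/‖e_6‖) / ln(‖e_6‖/‖e_5‖)
  = ln(8.84×10⁻³/4.39×10⁻²) / ln(4.39×10⁻²/1.07×10⁻¹)
  = ln(0.201367) / ln(0.41028)
  = -1.60263 / -0.89092 ≈ 1.79885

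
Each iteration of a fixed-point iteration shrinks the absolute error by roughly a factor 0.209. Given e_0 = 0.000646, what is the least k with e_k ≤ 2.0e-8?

After k steps, e_k ≈ 0.000646·0.209^k.
Need 0.209^k ≤ 2.0e-8/0.000646 = 3.09598e-05.
k ≥ ln(3.09598e-05)/ln(0.209) = -10.3828/-1.56542 = 6.633.
Smallest integer k = 7.

7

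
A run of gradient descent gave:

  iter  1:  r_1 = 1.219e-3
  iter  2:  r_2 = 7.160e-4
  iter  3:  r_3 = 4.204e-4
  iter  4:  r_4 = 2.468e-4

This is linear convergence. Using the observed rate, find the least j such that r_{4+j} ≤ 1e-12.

37

Rate ρ ≈ r_4/r_3 = 2.468e-4/4.204e-4 = 0.5871.
After j more steps, r_{4+j} ≈ 2.468e-4·ρ^j; need ρ^j ≤ 1e-12/2.468e-4 = 4.05186e-09.
j ≥ ln(4.05186e-09)/ln(0.5871) = -19.3241/-0.53256 = 36.285.
So 37 more iterations are needed.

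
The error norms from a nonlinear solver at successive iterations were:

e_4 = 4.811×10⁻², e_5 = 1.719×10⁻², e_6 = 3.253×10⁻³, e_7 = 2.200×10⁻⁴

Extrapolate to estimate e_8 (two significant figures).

First estimate the order: p ≈ ln(e_7/e_6) / ln(e_6/e_5) = ln(2.200×10⁻⁴/3.253×10⁻³)/ln(3.253×10⁻³/1.719×10⁻²) = ln(0.0676299)/ln(0.189238) ≈ 1.6181.
Then e_8 ≈ e_7·(e_7/e_6)^p = 2.200×10⁻⁴·(0.0676299)^1.6181 = 2.200×10⁻⁴·0.0127952 ≈ 2.815e-06.

2.8e-6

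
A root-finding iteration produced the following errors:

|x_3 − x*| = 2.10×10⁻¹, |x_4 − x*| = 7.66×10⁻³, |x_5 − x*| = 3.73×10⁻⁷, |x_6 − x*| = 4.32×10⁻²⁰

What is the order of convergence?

Consecutive ratios: |x_6 − x*|/|x_5 − x*| = 4.32×10⁻²⁰/3.73×10⁻⁷ = 1.15818e-13, |x_5 − x*|/|x_4 − x*| = 3.73×10⁻⁷/7.66×10⁻³ = 4.86945e-05.
p ≈ ln(1.15818e-13)/ln(4.86945e-05) = -29.7868/-9.9299 ≈ 3.00.
So the convergence is cubic (order 3).

3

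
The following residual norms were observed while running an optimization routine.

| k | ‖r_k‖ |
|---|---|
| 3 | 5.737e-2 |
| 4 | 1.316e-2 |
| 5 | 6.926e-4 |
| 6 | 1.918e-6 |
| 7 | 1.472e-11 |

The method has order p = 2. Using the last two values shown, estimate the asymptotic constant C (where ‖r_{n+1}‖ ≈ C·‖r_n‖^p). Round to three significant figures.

4.00

C ≈ ‖r_7‖ / ‖r_6‖^2
  = 1.472e-11 / (1.918e-6)^2
  = 1.472e-11 / 3.67872e-12 ≈ 4.0014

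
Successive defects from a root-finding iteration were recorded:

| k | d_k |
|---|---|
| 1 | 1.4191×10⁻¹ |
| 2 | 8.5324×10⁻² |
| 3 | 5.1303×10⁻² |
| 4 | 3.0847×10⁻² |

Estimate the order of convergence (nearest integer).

Consecutive ratios: d_4/d_3 = 3.0847×10⁻²/5.1303×10⁻² = 0.601271, d_3/d_2 = 5.1303×10⁻²/8.5324×10⁻² = 0.601273.
p ≈ ln(0.601271)/ln(0.601273) = -0.5087/-0.5087 ≈ 1.00.
So the convergence is linear (order 1).

1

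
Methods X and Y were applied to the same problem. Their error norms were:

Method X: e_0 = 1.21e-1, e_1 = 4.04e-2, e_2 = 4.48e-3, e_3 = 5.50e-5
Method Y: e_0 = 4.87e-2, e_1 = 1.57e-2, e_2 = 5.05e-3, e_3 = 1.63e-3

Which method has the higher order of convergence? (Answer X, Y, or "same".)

X

Method X: p ≈ ln(5.50e-5/4.48e-3)/ln(4.48e-3/4.04e-2) ≈ 2.00.
Method Y: p ≈ ln(1.63e-3/5.05e-3)/ln(5.05e-3/1.57e-2) ≈ 1.00.
Method X has the higher order (≈2.0 vs ≈1.0).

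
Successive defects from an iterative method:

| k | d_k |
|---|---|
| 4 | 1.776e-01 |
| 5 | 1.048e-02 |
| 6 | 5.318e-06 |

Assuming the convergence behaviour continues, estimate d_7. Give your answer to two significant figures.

First estimate the order: p ≈ ln(d_6/d_5) / ln(d_5/d_4) = ln(5.318e-06/1.048e-02)/ln(1.048e-02/1.776e-01) = ln(0.000507443)/ln(0.059009) ≈ 2.6805.
Then d_7 ≈ d_6·(d_6/d_5)^p = 5.318e-06·(0.000507443)^2.6805 = 5.318e-06·1.475e-09 ≈ 7.844e-15.

7.8e-15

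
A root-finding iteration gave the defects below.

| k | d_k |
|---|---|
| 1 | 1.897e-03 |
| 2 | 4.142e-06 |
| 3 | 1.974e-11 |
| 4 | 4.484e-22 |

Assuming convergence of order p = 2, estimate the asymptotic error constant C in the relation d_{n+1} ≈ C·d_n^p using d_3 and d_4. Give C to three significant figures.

C ≈ d_4 / d_3^2
  = 4.484e-22 / (1.974e-11)^2
  = 4.484e-22 / 3.89668e-22 ≈ 1.1507

1.15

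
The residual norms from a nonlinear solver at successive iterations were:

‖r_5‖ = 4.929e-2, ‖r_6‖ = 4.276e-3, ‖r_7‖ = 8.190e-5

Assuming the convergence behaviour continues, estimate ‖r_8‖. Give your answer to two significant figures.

First estimate the order: p ≈ ln(‖r_7‖/‖r_6‖) / ln(‖r_6‖/‖r_5‖) = ln(8.190e-5/4.276e-3)/ln(4.276e-3/4.929e-2) = ln(0.0191534)/ln(0.0867519) ≈ 1.6179.
Then ‖r_8‖ ≈ ‖r_7‖·(‖r_7‖/‖r_6‖)^p = 8.190e-5·(0.0191534)^1.6179 = 8.190e-5·0.00166282 ≈ 1.362e-07.

1.4e-7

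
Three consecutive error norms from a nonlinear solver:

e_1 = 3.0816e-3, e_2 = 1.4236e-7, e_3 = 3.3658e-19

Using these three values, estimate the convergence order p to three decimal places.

2.682

p ≈ ln(e_3/e_2) / ln(e_2/e_1)
  = ln(3.3658e-19/1.4236e-7) / ln(1.4236e-7/3.0816e-3)
  = ln(2.36429e-12) / ln(4.61968e-05)
  = -26.770543 / -9.982600 ≈ 2.681720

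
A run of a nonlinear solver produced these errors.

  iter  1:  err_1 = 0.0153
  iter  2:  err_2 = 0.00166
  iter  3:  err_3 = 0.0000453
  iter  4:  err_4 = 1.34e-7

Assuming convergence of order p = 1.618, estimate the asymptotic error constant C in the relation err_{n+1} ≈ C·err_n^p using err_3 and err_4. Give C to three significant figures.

C ≈ err_4 / err_3^1.618
  = 1.34e-7 / (0.0000453)^1.618
  = 1.34e-7 / 9.36627e-08 ≈ 1.4307

1.43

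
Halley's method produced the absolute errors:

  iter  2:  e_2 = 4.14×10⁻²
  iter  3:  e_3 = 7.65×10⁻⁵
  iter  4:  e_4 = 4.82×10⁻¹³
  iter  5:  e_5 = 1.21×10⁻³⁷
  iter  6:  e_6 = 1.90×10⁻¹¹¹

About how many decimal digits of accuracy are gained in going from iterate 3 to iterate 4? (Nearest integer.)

Digits gained ≈ log₁₀(e_3/e_4) = log₁₀(7.65×10⁻⁵/4.82×10⁻¹³) = log₁₀(1.58714e+08) ≈ 8.201.

8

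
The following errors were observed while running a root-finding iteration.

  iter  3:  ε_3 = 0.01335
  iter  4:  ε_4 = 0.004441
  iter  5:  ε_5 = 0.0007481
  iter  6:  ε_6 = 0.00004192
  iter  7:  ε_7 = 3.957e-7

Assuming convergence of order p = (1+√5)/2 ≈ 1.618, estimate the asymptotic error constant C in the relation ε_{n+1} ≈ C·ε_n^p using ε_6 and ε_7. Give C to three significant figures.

C ≈ ε_7 / ε_6^1.618
  = 3.957e-7 / (0.00004192)^1.618
  = 3.957e-7 / 8.26186e-08 ≈ 4.7895

4.79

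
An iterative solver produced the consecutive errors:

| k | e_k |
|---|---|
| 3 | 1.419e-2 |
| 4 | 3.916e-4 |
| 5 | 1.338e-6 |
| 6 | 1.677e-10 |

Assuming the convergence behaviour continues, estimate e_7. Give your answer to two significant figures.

First estimate the order: p ≈ ln(e_6/e_5) / ln(e_5/e_4) = ln(1.677e-10/1.338e-6)/ln(1.338e-6/3.916e-4) = ln(0.000125336)/ln(0.00341675) ≈ 1.5820.
Then e_7 ≈ e_6·(e_6/e_5)^p = 1.677e-10·(0.000125336)^1.5820 = 1.677e-10·6.7167e-07 ≈ 1.126e-16.

1.1e-16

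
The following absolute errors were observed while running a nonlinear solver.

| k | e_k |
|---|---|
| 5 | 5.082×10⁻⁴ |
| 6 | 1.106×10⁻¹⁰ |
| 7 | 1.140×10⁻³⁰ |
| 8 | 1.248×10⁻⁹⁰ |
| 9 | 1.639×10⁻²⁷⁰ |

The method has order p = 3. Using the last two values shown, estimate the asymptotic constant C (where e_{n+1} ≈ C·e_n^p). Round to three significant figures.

0.843

C ≈ e_9 / e_8^3
  = 1.639×10⁻²⁷⁰ / (1.248×10⁻⁹⁰)^3
  = 1.639×10⁻²⁷⁰ / 1.94376e-270 ≈ 0.84321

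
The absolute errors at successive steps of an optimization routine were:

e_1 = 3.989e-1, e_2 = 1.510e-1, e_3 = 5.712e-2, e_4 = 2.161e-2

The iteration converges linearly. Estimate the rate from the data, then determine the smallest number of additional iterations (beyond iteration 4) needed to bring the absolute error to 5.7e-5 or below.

Rate ρ ≈ e_4/e_3 = 2.161e-2/5.712e-2 = 0.3783.
After j more steps, e_{4+j} ≈ 2.161e-2·ρ^j; need ρ^j ≤ 5.7e-5/2.161e-2 = 0.00263767.
j ≥ ln(0.00263767)/ln(0.3783) = -5.9379/-0.97207 = 6.109.
So 7 more iterations are needed.

7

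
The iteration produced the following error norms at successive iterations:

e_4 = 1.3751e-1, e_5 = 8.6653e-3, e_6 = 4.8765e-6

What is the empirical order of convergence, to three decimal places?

p ≈ ln(e_6/e_5) / ln(e_5/e_4)
  = ln(4.8765e-6/8.6653e-3) / ln(8.6653e-3/1.3751e-1)
  = ln(0.000562762) / ln(0.0630158)
  = -7.482654 / -2.764370 ≈ 2.706821

2.707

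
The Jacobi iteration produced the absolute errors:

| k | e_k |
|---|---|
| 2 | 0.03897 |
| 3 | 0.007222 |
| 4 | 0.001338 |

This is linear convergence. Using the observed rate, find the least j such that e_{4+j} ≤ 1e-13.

Rate ρ ≈ e_4/e_3 = 0.001338/0.007222 = 0.1853.
After j more steps, e_{4+j} ≈ 0.001338·ρ^j; need ρ^j ≤ 1e-13/0.001338 = 7.47384e-11.
j ≥ ln(7.47384e-11)/ln(0.1853) = -23.3170/-1.68578 = 13.832.
So 14 more iterations are needed.

14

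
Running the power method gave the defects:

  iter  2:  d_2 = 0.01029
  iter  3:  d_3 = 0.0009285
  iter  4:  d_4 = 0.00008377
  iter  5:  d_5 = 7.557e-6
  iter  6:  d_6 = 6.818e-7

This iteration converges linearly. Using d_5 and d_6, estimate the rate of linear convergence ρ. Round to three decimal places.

ρ ≈ d_6/d_5 = 6.818e-7/7.557e-6 = 0.09022

0.090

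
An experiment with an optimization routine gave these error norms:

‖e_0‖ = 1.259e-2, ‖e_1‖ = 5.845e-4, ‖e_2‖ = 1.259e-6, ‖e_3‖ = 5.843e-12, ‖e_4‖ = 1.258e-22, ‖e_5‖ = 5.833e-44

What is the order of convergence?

Consecutive ratios: ‖e_5‖/‖e_4‖ = 5.833e-44/1.258e-22 = 4.63672e-22, ‖e_4‖/‖e_3‖ = 1.258e-22/5.843e-12 = 2.153e-11.
p ≈ ln(4.63672e-22)/ln(2.153e-11) = -49.1229/-24.5616 ≈ 2.00.
So the convergence is quadratic (order 2).

2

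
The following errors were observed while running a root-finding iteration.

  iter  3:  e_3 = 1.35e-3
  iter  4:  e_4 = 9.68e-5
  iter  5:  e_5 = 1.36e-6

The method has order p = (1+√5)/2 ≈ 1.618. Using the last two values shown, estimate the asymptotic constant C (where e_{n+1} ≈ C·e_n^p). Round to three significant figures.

4.25

C ≈ e_5 / e_4^1.618
  = 1.36e-6 / (9.68e-5)^1.618
  = 1.36e-6 / 3.19997e-07 ≈ 4.25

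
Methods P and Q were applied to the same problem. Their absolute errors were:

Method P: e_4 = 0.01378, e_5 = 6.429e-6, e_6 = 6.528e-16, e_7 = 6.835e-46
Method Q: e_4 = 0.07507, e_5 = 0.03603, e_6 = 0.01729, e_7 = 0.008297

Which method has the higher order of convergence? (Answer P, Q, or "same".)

Method P: p ≈ ln(6.835e-46/6.528e-16)/ln(6.528e-16/6.429e-6) ≈ 3.00.
Method Q: p ≈ ln(0.008297/0.01729)/ln(0.01729/0.03603) ≈ 1.00.
Method P has the higher order (≈3.0 vs ≈1.0).

P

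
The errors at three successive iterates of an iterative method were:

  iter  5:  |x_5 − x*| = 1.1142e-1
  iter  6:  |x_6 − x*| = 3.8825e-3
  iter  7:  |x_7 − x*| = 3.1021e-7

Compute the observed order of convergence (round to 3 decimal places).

p ≈ ln(|x_7 − x*|/|x_6 − x*|) / ln(|x_6 − x*|/|x_5 − x*|)
  = ln(3.1021e-7/3.8825e-3) / ln(3.8825e-3/1.1142e-1)
  = ln(7.98995e-05) / ln(0.0348456)
  = -9.434741 / -3.356828 ≈ 2.810612

2.811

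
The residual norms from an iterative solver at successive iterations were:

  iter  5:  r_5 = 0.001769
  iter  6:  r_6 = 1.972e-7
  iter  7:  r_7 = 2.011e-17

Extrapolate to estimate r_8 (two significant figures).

1.1e-42

First estimate the order: p ≈ ln(r_7/r_6) / ln(r_6/r_5) = ln(2.011e-17/1.972e-7)/ln(1.972e-7/0.001769) = ln(1.01978e-10)/ln(0.000111475) ≈ 2.5277.
Then r_8 ≈ r_7·(r_7/r_6)^p = 2.011e-17·(1.01978e-10)^2.5277 = 2.011e-17·5.55267e-26 ≈ 1.117e-42.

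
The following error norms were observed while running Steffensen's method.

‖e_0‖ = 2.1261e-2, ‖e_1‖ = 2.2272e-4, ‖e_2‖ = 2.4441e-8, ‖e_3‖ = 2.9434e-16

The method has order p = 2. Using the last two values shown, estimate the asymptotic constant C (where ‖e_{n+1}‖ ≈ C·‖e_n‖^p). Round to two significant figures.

C ≈ ‖e_3‖ / ‖e_2‖^2
  = 2.9434e-16 / (2.4441e-8)^2
  = 2.9434e-16 / 5.97362e-16 ≈ 0.49273

0.49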